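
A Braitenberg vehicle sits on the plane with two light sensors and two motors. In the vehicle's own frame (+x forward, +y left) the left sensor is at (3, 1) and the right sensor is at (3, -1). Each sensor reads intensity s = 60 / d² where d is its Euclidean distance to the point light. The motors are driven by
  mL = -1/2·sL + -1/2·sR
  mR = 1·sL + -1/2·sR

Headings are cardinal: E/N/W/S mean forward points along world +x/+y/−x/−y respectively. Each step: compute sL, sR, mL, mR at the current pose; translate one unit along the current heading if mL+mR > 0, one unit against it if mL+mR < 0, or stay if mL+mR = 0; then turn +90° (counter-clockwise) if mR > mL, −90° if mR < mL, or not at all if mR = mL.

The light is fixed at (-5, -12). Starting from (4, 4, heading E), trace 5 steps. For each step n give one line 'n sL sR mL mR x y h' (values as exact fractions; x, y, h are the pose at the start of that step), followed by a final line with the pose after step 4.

n=0: pose=(4,4,E); sL=60/433, sR=20/123; mL=-8020/53259, mR=3050/53259; mL+mR=-4970/53259 → advance -1; mR−mL=90/433 → turn +1·90°
n=1: pose=(3,4,N); sL=6/41, sR=30/221; mL=-1278/9061, mR=711/9061; mL+mR=-567/9061 → advance -1; mR−mL=9/41 → turn +1·90°
n=2: pose=(3,3,W); sL=60/221, sR=60/281; mL=-15060/62101, mR=10230/62101; mL+mR=-4830/62101 → advance -1; mR−mL=90/221 → turn +1·90°
n=3: pose=(4,3,S); sL=15/61, sR=15/52; mL=-1695/6344, mR=645/6344; mL+mR=-525/3172 → advance -1; mR−mL=45/122 → turn +1·90°
n=4: pose=(4,4,E); sL=60/433, sR=20/123; mL=-8020/53259, mR=3050/53259; mL+mR=-4970/53259 → advance -1; mR−mL=90/433 → turn +1·90°

0 60/433 20/123 -8020/53259 3050/53259 4 4 E
1 6/41 30/221 -1278/9061 711/9061 3 4 N
2 60/221 60/281 -15060/62101 10230/62101 3 3 W
3 15/61 15/52 -1695/6344 645/6344 4 3 S
4 60/433 20/123 -8020/53259 3050/53259 4 4 E
final 3 4 N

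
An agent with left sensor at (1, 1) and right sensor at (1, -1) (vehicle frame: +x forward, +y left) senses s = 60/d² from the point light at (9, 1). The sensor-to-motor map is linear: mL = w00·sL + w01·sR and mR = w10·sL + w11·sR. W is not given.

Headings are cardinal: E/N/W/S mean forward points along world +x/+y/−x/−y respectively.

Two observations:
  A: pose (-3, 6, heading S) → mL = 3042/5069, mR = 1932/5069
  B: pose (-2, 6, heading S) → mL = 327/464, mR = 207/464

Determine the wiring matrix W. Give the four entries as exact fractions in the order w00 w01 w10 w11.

1 1/2 1/2 1/2

obs A: pose=(-3,6,S) → sL=60/137, sR=12/37, mL=3042/5069, mR=1932/5069
obs B: pose=(-2,6,S) → sL=15/29, sR=3/8, mL=327/464, mR=207/464
sensor matrix S = [[60/137, 12/37], [15/29, 3/8]]; det S = -1035/294002
solve [mL_A; mL_B] = S·[w00; w01] and [mR_A; mR_B] = S·[w10; w11]:
  w00 = 1, w01 = 1/2, w10 = 1/2, w11 = 1/2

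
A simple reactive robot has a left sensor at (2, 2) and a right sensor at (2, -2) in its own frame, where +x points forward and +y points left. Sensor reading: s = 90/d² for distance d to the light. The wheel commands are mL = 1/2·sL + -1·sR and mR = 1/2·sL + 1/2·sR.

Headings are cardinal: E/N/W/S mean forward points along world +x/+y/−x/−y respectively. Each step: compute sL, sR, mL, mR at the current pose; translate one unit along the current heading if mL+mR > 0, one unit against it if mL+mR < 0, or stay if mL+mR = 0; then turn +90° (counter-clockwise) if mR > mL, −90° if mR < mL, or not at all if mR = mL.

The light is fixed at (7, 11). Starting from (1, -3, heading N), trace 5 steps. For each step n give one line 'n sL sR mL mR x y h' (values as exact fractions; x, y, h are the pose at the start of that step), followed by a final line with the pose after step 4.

0 45/104 9/16 -9/26 207/416 1 -3 N
1 90/289 18/37 -3537/10693 4266/10693 1 -2 W
2 9/25 5/17 -97/850 139/425 0 -2 S
3 90/169 90/281 -2565/47489 20250/47489 0 -3 E
4 45/104 9/16 -9/26 207/416 1 -3 N
final 1 -2 W

n=0: pose=(1,-3,N); sL=45/104, sR=9/16; mL=-9/26, mR=207/416; mL+mR=63/416 → advance +1; mR−mL=27/32 → turn +1·90°
n=1: pose=(1,-2,W); sL=90/289, sR=18/37; mL=-3537/10693, mR=4266/10693; mL+mR=729/10693 → advance +1; mR−mL=27/37 → turn +1·90°
n=2: pose=(0,-2,S); sL=9/25, sR=5/17; mL=-97/850, mR=139/425; mL+mR=181/850 → advance +1; mR−mL=15/34 → turn +1·90°
n=3: pose=(0,-3,E); sL=90/169, sR=90/281; mL=-2565/47489, mR=20250/47489; mL+mR=17685/47489 → advance +1; mR−mL=135/281 → turn +1·90°
n=4: pose=(1,-3,N); sL=45/104, sR=9/16; mL=-9/26, mR=207/416; mL+mR=63/416 → advance +1; mR−mL=27/32 → turn +1·90°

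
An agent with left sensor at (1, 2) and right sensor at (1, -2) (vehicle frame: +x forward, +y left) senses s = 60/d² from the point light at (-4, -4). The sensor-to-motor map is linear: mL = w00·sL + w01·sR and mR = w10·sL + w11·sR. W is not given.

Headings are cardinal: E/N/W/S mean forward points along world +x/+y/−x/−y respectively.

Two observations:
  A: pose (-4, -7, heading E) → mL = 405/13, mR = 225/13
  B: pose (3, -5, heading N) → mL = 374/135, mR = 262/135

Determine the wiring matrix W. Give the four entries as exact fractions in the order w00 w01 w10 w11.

1 1/2 1/2 1

obs A: pose=(-4,-7,E) → sL=30, sR=30/13, mL=405/13, mR=225/13
obs B: pose=(3,-5,N) → sL=12/5, sR=20/27, mL=374/135, mR=262/135
sensor matrix S = [[30, 30/13], [12/5, 20/27]]; det S = 1952/117
solve [mL_A; mL_B] = S·[w00; w01] and [mR_A; mR_B] = S·[w10; w11]:
  w00 = 1, w01 = 1/2, w10 = 1/2, w11 = 1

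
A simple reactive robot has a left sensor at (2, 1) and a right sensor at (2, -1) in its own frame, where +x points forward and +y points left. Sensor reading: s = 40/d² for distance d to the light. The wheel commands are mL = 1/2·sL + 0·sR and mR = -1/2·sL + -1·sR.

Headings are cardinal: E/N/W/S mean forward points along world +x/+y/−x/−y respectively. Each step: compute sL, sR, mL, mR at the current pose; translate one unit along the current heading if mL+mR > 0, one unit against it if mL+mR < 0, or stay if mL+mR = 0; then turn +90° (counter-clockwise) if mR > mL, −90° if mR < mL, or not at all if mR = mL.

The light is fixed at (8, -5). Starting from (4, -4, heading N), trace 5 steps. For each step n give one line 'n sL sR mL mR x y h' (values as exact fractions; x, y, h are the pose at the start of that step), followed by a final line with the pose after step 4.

0 20/17 20/9 10/17 -430/153 4 -4 N
1 8 8 4 -12 4 -5 E
2 2 1 1 -2 3 -5 S
3 40/49 40/53 20/49 -3020/2597 3 -4 W
4 20/17 20/9 10/17 -430/153 4 -4 N
final 4 -5 E

n=0: pose=(4,-4,N); sL=20/17, sR=20/9; mL=10/17, mR=-430/153; mL+mR=-20/9 → advance -1; mR−mL=-520/153 → turn -1·90°
n=1: pose=(4,-5,E); sL=8, sR=8; mL=4, mR=-12; mL+mR=-8 → advance -1; mR−mL=-16 → turn -1·90°
n=2: pose=(3,-5,S); sL=2, sR=1; mL=1, mR=-2; mL+mR=-1 → advance -1; mR−mL=-3 → turn -1·90°
n=3: pose=(3,-4,W); sL=40/49, sR=40/53; mL=20/49, mR=-3020/2597; mL+mR=-40/53 → advance -1; mR−mL=-4080/2597 → turn -1·90°
n=4: pose=(4,-4,N); sL=20/17, sR=20/9; mL=10/17, mR=-430/153; mL+mR=-20/9 → advance -1; mR−mL=-520/153 → turn -1·90°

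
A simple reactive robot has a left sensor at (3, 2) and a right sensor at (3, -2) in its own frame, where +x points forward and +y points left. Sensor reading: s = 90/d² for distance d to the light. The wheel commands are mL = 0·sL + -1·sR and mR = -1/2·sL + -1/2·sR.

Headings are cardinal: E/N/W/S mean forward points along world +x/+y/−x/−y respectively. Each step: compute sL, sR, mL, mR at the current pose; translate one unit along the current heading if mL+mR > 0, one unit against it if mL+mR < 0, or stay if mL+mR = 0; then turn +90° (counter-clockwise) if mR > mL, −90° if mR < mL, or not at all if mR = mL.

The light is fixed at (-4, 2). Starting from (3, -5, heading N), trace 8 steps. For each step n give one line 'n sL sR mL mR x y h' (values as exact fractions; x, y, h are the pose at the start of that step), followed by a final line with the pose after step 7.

n=0: pose=(3,-5,N); sL=90/41, sR=90/97; mL=-90/97, mR=-6210/3977; mL+mR=-9900/3977 → advance -1; mR−mL=-2520/3977 → turn -1·90°
n=1: pose=(3,-6,E); sL=45/68, sR=9/20; mL=-9/20, mR=-189/340; mL+mR=-171/170 → advance -1; mR−mL=-9/85 → turn -1·90°
n=2: pose=(2,-6,S); sL=18/37, sR=90/137; mL=-90/137, mR=-2898/5069; mL+mR=-6228/5069 → advance -1; mR−mL=432/5069 → turn +1·90°
n=3: pose=(2,-5,E); sL=45/53, sR=5/9; mL=-5/9, mR=-335/477; mL+mR=-200/159 → advance -1; mR−mL=-70/477 → turn -1·90°
n=4: pose=(1,-5,S); sL=90/149, sR=90/109; mL=-90/109, mR=-11610/16241; mL+mR=-25020/16241 → advance -1; mR−mL=1800/16241 → turn +1·90°
n=5: pose=(1,-4,E); sL=9/8, sR=45/64; mL=-45/64, mR=-117/128; mL+mR=-207/128 → advance -1; mR−mL=-27/128 → turn -1·90°
n=6: pose=(0,-4,S); sL=10/13, sR=18/17; mL=-18/17, mR=-202/221; mL+mR=-436/221 → advance -1; mR−mL=32/221 → turn +1·90°
n=7: pose=(0,-3,E); sL=45/29, sR=45/49; mL=-45/49, mR=-1755/1421; mL+mR=-3060/1421 → advance -1; mR−mL=-450/1421 → turn -1·90°

0 90/41 90/97 -90/97 -6210/3977 3 -5 N
1 45/68 9/20 -9/20 -189/340 3 -6 E
2 18/37 90/137 -90/137 -2898/5069 2 -6 S
3 45/53 5/9 -5/9 -335/477 2 -5 E
4 90/149 90/109 -90/109 -11610/16241 1 -5 S
5 9/8 45/64 -45/64 -117/128 1 -4 E
6 10/13 18/17 -18/17 -202/221 0 -4 S
7 45/29 45/49 -45/49 -1755/1421 0 -3 E
final -1 -3 S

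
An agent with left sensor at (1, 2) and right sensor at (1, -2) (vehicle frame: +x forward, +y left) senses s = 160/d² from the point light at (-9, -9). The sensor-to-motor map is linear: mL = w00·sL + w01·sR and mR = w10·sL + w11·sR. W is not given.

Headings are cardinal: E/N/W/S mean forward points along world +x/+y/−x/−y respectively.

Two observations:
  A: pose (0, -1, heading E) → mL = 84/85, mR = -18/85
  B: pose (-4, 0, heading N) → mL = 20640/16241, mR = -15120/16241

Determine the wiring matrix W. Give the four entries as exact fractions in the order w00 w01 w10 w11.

1/2 1/2 -1 1/2

obs A: pose=(0,-1,E) → sL=4/5, sR=20/17, mL=84/85, mR=-18/85
obs B: pose=(-4,0,N) → sL=160/109, sR=160/149, mL=20640/16241, mR=-15120/16241
sensor matrix S = [[4/5, 20/17], [160/109, 160/149]]; det S = -239616/276097
solve [mL_A; mL_B] = S·[w00; w01] and [mR_A; mR_B] = S·[w10; w11]:
  w00 = 1/2, w01 = 1/2, w10 = -1, w11 = 1/2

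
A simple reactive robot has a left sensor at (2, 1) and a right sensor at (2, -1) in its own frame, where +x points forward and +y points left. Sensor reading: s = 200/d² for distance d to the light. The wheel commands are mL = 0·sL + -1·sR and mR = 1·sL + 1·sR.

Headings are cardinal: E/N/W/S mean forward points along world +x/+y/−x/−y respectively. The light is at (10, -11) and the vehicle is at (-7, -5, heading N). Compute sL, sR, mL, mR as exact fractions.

50/97 5/8 -5/8 885/776

left sensor world pos  = (-8, -3); dL² = 388
right sensor world pos = (-6, -3); dR² = 320
sL = 200/388 = 50/97
sR = 200/320 = 5/8
mL = 0·sL + -1·sR = -5/8
mR = 1·sL + 1·sR = 885/776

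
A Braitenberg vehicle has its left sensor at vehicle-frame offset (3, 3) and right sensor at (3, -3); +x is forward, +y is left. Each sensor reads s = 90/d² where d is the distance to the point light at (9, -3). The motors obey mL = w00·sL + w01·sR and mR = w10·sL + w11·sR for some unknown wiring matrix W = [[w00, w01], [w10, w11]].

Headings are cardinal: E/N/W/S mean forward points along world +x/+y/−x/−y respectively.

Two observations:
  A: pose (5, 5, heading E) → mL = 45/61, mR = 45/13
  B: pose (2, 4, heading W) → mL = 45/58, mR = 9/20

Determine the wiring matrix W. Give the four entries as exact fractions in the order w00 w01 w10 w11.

1 0 0 1

obs A: pose=(5,5,E) → sL=45/61, sR=45/13, mL=45/61, mR=45/13
obs B: pose=(2,4,W) → sL=45/58, sR=9/20, mL=45/58, mR=9/20
sensor matrix S = [[45/61, 45/13], [45/58, 9/20]]; det S = -216513/91988
solve [mL_A; mL_B] = S·[w00; w01] and [mR_A; mR_B] = S·[w10; w11]:
  w00 = 1, w01 = 0, w10 = 0, w11 = 1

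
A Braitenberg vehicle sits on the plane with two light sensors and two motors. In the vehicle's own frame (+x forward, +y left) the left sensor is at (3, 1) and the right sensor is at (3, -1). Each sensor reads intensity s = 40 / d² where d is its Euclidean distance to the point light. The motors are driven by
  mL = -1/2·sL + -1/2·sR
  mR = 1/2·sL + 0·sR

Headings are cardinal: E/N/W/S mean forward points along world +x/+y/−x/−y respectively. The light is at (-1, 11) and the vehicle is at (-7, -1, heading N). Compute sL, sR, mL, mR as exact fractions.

4/13 20/53 -236/689 2/13

left sensor world pos  = (-8, 2); dL² = 130
right sensor world pos = (-6, 2); dR² = 106
sL = 40/130 = 4/13
sR = 40/106 = 20/53
mL = -1/2·sL + -1/2·sR = -236/689
mR = 1/2·sL + 0·sR = 2/13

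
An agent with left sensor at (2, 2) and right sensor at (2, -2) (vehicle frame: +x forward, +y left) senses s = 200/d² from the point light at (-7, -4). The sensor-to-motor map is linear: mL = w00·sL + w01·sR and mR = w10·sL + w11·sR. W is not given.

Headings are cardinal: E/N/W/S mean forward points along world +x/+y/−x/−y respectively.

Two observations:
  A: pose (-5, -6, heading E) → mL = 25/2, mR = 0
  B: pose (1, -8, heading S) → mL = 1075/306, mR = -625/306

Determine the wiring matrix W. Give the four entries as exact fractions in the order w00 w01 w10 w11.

obs A: pose=(-5,-6,E) → sL=25/2, sR=25/4, mL=25/2, mR=0
obs B: pose=(1,-8,S) → sL=25/17, sR=25/9, mL=1075/306, mR=-625/306
sensor matrix S = [[25/2, 25/4], [25/17, 25/9]]; det S = 15625/612
solve [mL_A; mL_B] = S·[w00; w01] and [mR_A; mR_B] = S·[w10; w11]:
  w00 = 1/2, w01 = 1, w10 = 1/2, w11 = -1

1/2 1 1/2 -1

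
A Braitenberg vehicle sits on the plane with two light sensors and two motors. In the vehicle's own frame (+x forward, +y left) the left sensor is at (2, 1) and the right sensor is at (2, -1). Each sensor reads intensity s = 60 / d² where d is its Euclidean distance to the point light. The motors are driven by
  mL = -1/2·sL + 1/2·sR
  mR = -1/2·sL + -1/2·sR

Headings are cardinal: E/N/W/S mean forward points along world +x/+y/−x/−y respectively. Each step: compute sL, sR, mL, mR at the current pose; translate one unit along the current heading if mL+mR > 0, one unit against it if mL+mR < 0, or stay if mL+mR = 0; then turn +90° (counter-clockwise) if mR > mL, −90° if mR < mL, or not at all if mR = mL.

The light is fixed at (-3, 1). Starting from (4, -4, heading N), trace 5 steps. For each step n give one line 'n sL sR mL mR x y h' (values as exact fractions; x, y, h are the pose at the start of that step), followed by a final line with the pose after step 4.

0 4/3 60/73 -56/219 -236/219 4 -4 N
1 30/53 6/13 -36/689 -354/689 4 -5 E
2 60/113 60/89 720/10057 -6060/10057 3 -5 S
3 15/13 15/8 75/208 -315/208 3 -4 W
4 4/3 60/73 -56/219 -236/219 4 -4 N
final 4 -5 E

n=0: pose=(4,-4,N); sL=4/3, sR=60/73; mL=-56/219, mR=-236/219; mL+mR=-4/3 → advance -1; mR−mL=-60/73 → turn -1·90°
n=1: pose=(4,-5,E); sL=30/53, sR=6/13; mL=-36/689, mR=-354/689; mL+mR=-30/53 → advance -1; mR−mL=-6/13 → turn -1·90°
n=2: pose=(3,-5,S); sL=60/113, sR=60/89; mL=720/10057, mR=-6060/10057; mL+mR=-60/113 → advance -1; mR−mL=-60/89 → turn -1·90°
n=3: pose=(3,-4,W); sL=15/13, sR=15/8; mL=75/208, mR=-315/208; mL+mR=-15/13 → advance -1; mR−mL=-15/8 → turn -1·90°
n=4: pose=(4,-4,N); sL=4/3, sR=60/73; mL=-56/219, mR=-236/219; mL+mR=-4/3 → advance -1; mR−mL=-60/73 → turn -1·90°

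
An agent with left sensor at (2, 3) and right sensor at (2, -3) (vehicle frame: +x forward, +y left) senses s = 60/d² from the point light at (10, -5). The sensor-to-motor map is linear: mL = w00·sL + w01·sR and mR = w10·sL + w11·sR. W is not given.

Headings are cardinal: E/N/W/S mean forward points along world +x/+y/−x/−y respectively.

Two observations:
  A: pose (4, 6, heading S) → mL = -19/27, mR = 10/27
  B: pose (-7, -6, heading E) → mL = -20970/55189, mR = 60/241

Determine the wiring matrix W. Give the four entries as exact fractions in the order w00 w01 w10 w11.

obs A: pose=(4,6,S) → sL=2/3, sR=10/27, mL=-19/27, mR=10/27
obs B: pose=(-7,-6,E) → sL=60/229, sR=60/241, mL=-20970/55189, mR=60/241
sensor matrix S = [[2/3, 10/27], [60/229, 60/241]]; det S = 34240/496701
solve [mL_A; mL_B] = S·[w00; w01] and [mR_A; mR_B] = S·[w10; w11]:
  w00 = -1/2, w01 = -1, w10 = 0, w11 = 1

-1/2 -1 0 1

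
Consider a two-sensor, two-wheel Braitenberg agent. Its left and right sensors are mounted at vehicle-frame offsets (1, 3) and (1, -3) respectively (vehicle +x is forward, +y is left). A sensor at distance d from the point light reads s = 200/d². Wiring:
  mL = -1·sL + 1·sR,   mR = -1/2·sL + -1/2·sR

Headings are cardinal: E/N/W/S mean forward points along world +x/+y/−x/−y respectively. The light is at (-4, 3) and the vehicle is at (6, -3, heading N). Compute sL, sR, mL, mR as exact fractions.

left sensor world pos  = (3, -2); dL² = 74
right sensor world pos = (9, -2); dR² = 194
sL = 200/74 = 100/37
sR = 200/194 = 100/97
mL = -1·sL + 1·sR = -6000/3589
mR = -1/2·sL + -1/2·sR = -6700/3589

100/37 100/97 -6000/3589 -6700/3589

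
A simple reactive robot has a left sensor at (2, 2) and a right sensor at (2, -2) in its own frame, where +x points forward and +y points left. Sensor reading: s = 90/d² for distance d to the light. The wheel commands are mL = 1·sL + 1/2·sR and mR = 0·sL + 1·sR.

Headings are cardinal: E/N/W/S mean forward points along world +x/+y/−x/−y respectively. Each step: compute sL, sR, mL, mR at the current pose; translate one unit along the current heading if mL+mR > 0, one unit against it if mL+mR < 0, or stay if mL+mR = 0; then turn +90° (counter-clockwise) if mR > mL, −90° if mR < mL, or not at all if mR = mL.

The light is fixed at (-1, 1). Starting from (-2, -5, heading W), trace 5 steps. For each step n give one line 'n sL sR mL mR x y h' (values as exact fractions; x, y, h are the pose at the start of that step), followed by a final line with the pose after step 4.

n=0: pose=(-2,-5,W); sL=90/73, sR=18/5; mL=1107/365, mR=18/5; mL+mR=2421/365 → advance +1; mR−mL=207/365 → turn +1·90°
n=1: pose=(-3,-5,S); sL=45/32, sR=9/8; mL=63/32, mR=9/8; mL+mR=99/32 → advance +1; mR−mL=-27/32 → turn -1·90°
n=2: pose=(-3,-6,W); sL=90/97, sR=90/41; mL=8055/3977, mR=90/41; mL+mR=16785/3977 → advance +1; mR−mL=675/3977 → turn +1·90°
n=3: pose=(-4,-6,S); sL=45/41, sR=45/53; mL=6615/4346, mR=45/53; mL+mR=10305/4346 → advance +1; mR−mL=-2925/4346 → turn -1·90°
n=4: pose=(-4,-7,W); sL=18/25, sR=90/61; mL=2223/1525, mR=90/61; mL+mR=4473/1525 → advance +1; mR−mL=27/1525 → turn +1·90°

0 90/73 18/5 1107/365 18/5 -2 -5 W
1 45/32 9/8 63/32 9/8 -3 -5 S
2 90/97 90/41 8055/3977 90/41 -3 -6 W
3 45/41 45/53 6615/4346 45/53 -4 -6 S
4 18/25 90/61 2223/1525 90/61 -4 -7 W
final -5 -7 S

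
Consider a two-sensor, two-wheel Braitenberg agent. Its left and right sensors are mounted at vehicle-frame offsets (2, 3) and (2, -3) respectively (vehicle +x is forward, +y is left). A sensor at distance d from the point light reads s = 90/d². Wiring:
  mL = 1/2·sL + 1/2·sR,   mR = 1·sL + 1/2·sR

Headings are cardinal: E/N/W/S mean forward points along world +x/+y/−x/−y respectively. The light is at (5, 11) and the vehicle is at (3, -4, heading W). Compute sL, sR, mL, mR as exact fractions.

9/34 9/16 225/544 297/544

left sensor world pos  = (1, -7); dL² = 340
right sensor world pos = (1, -1); dR² = 160
sL = 90/340 = 9/34
sR = 90/160 = 9/16
mL = 1/2·sL + 1/2·sR = 225/544
mR = 1·sL + 1/2·sR = 297/544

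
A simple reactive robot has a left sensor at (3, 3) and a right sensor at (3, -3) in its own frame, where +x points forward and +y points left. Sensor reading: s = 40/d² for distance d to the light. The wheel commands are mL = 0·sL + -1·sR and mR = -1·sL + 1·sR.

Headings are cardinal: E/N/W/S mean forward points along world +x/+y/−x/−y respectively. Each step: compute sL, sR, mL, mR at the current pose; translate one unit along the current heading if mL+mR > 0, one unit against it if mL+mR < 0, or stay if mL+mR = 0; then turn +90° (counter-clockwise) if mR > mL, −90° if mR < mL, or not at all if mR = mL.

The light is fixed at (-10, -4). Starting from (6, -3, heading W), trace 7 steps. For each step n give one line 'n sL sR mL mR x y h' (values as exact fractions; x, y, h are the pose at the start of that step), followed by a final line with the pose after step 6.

0 40/173 8/37 -8/37 -96/6401 6 -3 W
1 10/101 1/5 -1/5 51/505 7 -3 S
2 8/85 40/401 -40/401 192/34085 7 -2 E
3 20/97 20/193 -20/193 -1920/18721 6 -2 N
4 40/173 8/37 -8/37 -96/6401 6 -3 W
5 10/101 1/5 -1/5 51/505 7 -3 S
6 8/85 40/401 -40/401 192/34085 7 -2 E
final 6 -2 N

n=0: pose=(6,-3,W); sL=40/173, sR=8/37; mL=-8/37, mR=-96/6401; mL+mR=-40/173 → advance -1; mR−mL=1288/6401 → turn +1·90°
n=1: pose=(7,-3,S); sL=10/101, sR=1/5; mL=-1/5, mR=51/505; mL+mR=-10/101 → advance -1; mR−mL=152/505 → turn +1·90°
n=2: pose=(7,-2,E); sL=8/85, sR=40/401; mL=-40/401, mR=192/34085; mL+mR=-8/85 → advance -1; mR−mL=3592/34085 → turn +1·90°
n=3: pose=(6,-2,N); sL=20/97, sR=20/193; mL=-20/193, mR=-1920/18721; mL+mR=-20/97 → advance -1; mR−mL=20/18721 → turn +1·90°
n=4: pose=(6,-3,W); sL=40/173, sR=8/37; mL=-8/37, mR=-96/6401; mL+mR=-40/173 → advance -1; mR−mL=1288/6401 → turn +1·90°
n=5: pose=(7,-3,S); sL=10/101, sR=1/5; mL=-1/5, mR=51/505; mL+mR=-10/101 → advance -1; mR−mL=152/505 → turn +1·90°
n=6: pose=(7,-2,E); sL=8/85, sR=40/401; mL=-40/401, mR=192/34085; mL+mR=-8/85 → advance -1; mR−mL=3592/34085 → turn +1·90°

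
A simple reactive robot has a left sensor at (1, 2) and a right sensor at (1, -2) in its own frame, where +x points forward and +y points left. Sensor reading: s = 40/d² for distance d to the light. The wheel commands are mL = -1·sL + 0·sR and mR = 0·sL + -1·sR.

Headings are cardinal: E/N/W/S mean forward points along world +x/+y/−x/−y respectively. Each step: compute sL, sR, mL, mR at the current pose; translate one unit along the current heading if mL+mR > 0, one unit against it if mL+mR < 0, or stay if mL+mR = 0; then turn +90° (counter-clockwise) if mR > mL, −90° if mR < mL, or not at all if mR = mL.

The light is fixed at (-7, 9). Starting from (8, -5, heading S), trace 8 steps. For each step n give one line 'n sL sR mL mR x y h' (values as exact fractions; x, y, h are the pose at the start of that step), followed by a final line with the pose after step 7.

n=0: pose=(8,-5,S); sL=20/257, sR=20/197; mL=-20/257, mR=-20/197; mL+mR=-9080/50629 → advance -1; mR−mL=-1200/50629 → turn -1·90°
n=1: pose=(8,-4,W); sL=40/421, sR=40/317; mL=-40/421, mR=-40/317; mL+mR=-29520/133457 → advance -1; mR−mL=-4160/133457 → turn -1·90°
n=2: pose=(9,-4,N); sL=2/17, sR=10/117; mL=-2/17, mR=-10/117; mL+mR=-404/1989 → advance -1; mR−mL=64/1989 → turn +1·90°
n=3: pose=(9,-5,W); sL=40/481, sR=40/369; mL=-40/481, mR=-40/369; mL+mR=-34000/177489 → advance -1; mR−mL=-4480/177489 → turn -1·90°
n=4: pose=(10,-5,N); sL=20/197, sR=4/53; mL=-20/197, mR=-4/53; mL+mR=-1848/10441 → advance -1; mR−mL=272/10441 → turn +1·90°
n=5: pose=(10,-6,W); sL=8/109, sR=8/85; mL=-8/109, mR=-8/85; mL+mR=-1552/9265 → advance -1; mR−mL=-192/9265 → turn -1·90°
n=6: pose=(11,-6,N); sL=10/113, sR=10/149; mL=-10/113, mR=-10/149; mL+mR=-2620/16837 → advance -1; mR−mL=360/16837 → turn +1·90°
n=7: pose=(11,-7,W); sL=40/613, sR=8/97; mL=-40/613, mR=-8/97; mL+mR=-8784/59461 → advance -1; mR−mL=-1024/59461 → turn -1·90°

0 20/257 20/197 -20/257 -20/197 8 -5 S
1 40/421 40/317 -40/421 -40/317 8 -4 W
2 2/17 10/117 -2/17 -10/117 9 -4 N
3 40/481 40/369 -40/481 -40/369 9 -5 W
4 20/197 4/53 -20/197 -4/53 10 -5 N
5 8/109 8/85 -8/109 -8/85 10 -6 W
6 10/113 10/149 -10/113 -10/149 11 -6 N
7 40/613 8/97 -40/613 -8/97 11 -7 W
final 12 -7 N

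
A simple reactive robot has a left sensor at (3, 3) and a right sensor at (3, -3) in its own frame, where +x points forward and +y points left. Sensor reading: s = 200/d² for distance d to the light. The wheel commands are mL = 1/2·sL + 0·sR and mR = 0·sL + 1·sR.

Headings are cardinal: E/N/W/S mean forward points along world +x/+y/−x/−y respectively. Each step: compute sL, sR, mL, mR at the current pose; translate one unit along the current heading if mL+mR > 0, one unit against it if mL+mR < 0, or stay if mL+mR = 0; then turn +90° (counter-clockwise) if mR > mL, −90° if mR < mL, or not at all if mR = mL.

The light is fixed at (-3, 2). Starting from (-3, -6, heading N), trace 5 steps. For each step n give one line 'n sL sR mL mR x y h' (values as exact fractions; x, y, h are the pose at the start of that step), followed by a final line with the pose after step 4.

n=0: pose=(-3,-6,N); sL=100/17, sR=100/17; mL=50/17, mR=100/17; mL+mR=150/17 → advance +1; mR−mL=50/17 → turn +1·90°
n=1: pose=(-3,-5,W); sL=200/109, sR=8; mL=100/109, mR=8; mL+mR=972/109 → advance +1; mR−mL=772/109 → turn +1·90°
n=2: pose=(-4,-5,S); sL=25/13, sR=50/29; mL=25/26, mR=50/29; mL+mR=2025/754 → advance +1; mR−mL=575/754 → turn +1·90°
n=3: pose=(-4,-6,E); sL=200/29, sR=8/5; mL=100/29, mR=8/5; mL+mR=732/145 → advance +1; mR−mL=-268/145 → turn -1·90°
n=4: pose=(-3,-6,S); sL=20/13, sR=20/13; mL=10/13, mR=20/13; mL+mR=30/13 → advance +1; mR−mL=10/13 → turn +1·90°

0 100/17 100/17 50/17 100/17 -3 -6 N
1 200/109 8 100/109 8 -3 -5 W
2 25/13 50/29 25/26 50/29 -4 -5 S
3 200/29 8/5 100/29 8/5 -4 -6 E
4 20/13 20/13 10/13 20/13 -3 -6 S
final -3 -7 E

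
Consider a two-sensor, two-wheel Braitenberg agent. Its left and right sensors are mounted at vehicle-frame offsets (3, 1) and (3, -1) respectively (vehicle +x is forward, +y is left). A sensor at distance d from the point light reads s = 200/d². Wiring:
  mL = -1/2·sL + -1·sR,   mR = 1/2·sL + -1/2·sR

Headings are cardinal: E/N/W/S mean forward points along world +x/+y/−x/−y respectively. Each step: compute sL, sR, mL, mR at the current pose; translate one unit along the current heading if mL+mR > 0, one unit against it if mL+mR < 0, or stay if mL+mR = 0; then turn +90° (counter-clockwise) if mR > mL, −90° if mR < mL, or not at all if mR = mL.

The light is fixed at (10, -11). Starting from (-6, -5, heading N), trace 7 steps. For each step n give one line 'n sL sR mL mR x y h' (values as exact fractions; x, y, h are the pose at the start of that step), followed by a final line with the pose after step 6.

n=0: pose=(-6,-5,N); sL=20/37, sR=100/153; mL=-5230/5661, mR=-320/5661; mL+mR=-50/51 → advance -1; mR−mL=4910/5661 → turn +1·90°
n=1: pose=(-6,-6,W); sL=200/377, sR=200/397; mL=-115100/149669, mR=2000/149669; mL+mR=-300/397 → advance -1; mR−mL=117100/149669 → turn +1·90°
n=2: pose=(-5,-6,S); sL=1, sR=10/13; mL=-33/26, mR=3/26; mL+mR=-15/13 → advance -1; mR−mL=18/13 → turn +1·90°
n=3: pose=(-5,-5,E); sL=200/193, sR=200/169; mL=-55500/32617, mR=-2400/32617; mL+mR=-300/169 → advance -1; mR−mL=53100/32617 → turn +1·90°
n=4: pose=(-6,-5,N); sL=20/37, sR=100/153; mL=-5230/5661, mR=-320/5661; mL+mR=-50/51 → advance -1; mR−mL=4910/5661 → turn +1·90°
n=5: pose=(-6,-6,W); sL=200/377, sR=200/397; mL=-115100/149669, mR=2000/149669; mL+mR=-300/397 → advance -1; mR−mL=117100/149669 → turn +1·90°
n=6: pose=(-5,-6,S); sL=1, sR=10/13; mL=-33/26, mR=3/26; mL+mR=-15/13 → advance -1; mR−mL=18/13 → turn +1·90°

0 20/37 100/153 -5230/5661 -320/5661 -6 -5 N
1 200/377 200/397 -115100/149669 2000/149669 -6 -6 W
2 1 10/13 -33/26 3/26 -5 -6 S
3 200/193 200/169 -55500/32617 -2400/32617 -5 -5 E
4 20/37 100/153 -5230/5661 -320/5661 -6 -5 N
5 200/377 200/397 -115100/149669 2000/149669 -6 -6 W
6 1 10/13 -33/26 3/26 -5 -6 S
final -5 -5 E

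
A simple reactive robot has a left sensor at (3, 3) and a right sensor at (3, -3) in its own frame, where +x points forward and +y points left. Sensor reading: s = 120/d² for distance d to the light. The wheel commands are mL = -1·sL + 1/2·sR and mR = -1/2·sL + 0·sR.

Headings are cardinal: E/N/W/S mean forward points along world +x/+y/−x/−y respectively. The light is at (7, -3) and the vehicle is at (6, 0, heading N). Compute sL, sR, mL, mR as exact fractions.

left sensor world pos  = (3, 3); dL² = 52
right sensor world pos = (9, 3); dR² = 40
sL = 120/52 = 30/13
sR = 120/40 = 3
mL = -1·sL + 1/2·sR = -21/26
mR = -1/2·sL + 0·sR = -15/13

30/13 3 -21/26 -15/13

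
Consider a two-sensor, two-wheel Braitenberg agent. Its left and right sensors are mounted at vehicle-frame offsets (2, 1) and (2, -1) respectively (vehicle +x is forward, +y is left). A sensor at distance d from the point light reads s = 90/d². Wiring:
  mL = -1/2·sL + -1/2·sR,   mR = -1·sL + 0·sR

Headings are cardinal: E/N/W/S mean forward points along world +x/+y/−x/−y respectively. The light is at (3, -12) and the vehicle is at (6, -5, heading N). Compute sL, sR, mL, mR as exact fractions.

18/17 90/97 -1638/1649 -18/17

left sensor world pos  = (5, -3); dL² = 85
right sensor world pos = (7, -3); dR² = 97
sL = 90/85 = 18/17
sR = 90/97 = 90/97
mL = -1/2·sL + -1/2·sR = -1638/1649
mR = -1·sL + 0·sR = -18/17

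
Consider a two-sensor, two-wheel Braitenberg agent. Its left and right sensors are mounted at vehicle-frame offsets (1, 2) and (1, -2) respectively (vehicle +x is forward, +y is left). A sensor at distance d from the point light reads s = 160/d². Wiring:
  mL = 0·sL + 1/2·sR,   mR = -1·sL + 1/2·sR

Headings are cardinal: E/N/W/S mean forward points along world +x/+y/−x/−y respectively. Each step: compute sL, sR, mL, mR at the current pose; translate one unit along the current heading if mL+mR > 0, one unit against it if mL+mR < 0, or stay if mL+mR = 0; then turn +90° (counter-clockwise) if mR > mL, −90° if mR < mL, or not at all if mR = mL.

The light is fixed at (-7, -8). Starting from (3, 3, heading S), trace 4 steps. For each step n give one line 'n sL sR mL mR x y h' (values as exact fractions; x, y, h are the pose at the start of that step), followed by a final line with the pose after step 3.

0 40/61 40/41 20/41 -420/2501 3 3 S
1 32/29 32/45 16/45 -976/1305 3 2 W
2 80/101 16/29 8/29 -1512/2929 4 2 N
3 32/53 160/193 80/193 -1936/10229 4 1 E
final 5 1 S

n=0: pose=(3,3,S); sL=40/61, sR=40/41; mL=20/41, mR=-420/2501; mL+mR=800/2501 → advance +1; mR−mL=-40/61 → turn -1·90°
n=1: pose=(3,2,W); sL=32/29, sR=32/45; mL=16/45, mR=-976/1305; mL+mR=-512/1305 → advance -1; mR−mL=-32/29 → turn -1·90°
n=2: pose=(4,2,N); sL=80/101, sR=16/29; mL=8/29, mR=-1512/2929; mL+mR=-704/2929 → advance -1; mR−mL=-80/101 → turn -1·90°
n=3: pose=(4,1,E); sL=32/53, sR=160/193; mL=80/193, mR=-1936/10229; mL+mR=2304/10229 → advance +1; mR−mL=-32/53 → turn -1·90°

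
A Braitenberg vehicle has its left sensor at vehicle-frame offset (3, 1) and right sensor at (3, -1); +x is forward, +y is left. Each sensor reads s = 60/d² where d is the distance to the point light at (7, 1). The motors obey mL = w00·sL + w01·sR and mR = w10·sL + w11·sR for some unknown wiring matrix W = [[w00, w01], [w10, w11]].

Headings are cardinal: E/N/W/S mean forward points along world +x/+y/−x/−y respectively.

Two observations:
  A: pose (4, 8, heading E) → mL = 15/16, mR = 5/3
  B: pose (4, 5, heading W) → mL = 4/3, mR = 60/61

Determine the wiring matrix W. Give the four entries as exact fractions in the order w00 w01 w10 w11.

obs A: pose=(4,8,E) → sL=15/16, sR=5/3, mL=15/16, mR=5/3
obs B: pose=(4,5,W) → sL=4/3, sR=60/61, mL=4/3, mR=60/61
sensor matrix S = [[15/16, 5/3], [4/3, 60/61]]; det S = -2855/2196
solve [mL_A; mL_B] = S·[w00; w01] and [mR_A; mR_B] = S·[w10; w11]:
  w00 = 1, w01 = 0, w10 = 0, w11 = 1

1 0 0 1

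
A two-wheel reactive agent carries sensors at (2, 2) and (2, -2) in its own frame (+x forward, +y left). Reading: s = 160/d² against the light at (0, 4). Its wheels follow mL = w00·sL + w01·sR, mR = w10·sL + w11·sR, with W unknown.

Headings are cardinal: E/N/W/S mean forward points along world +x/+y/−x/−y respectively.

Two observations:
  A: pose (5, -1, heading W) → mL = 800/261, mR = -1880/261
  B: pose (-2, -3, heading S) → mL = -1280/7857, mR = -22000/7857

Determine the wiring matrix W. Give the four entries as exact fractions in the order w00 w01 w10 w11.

-1/2 1/2 -1 -1/2

obs A: pose=(5,-1,W) → sL=80/29, sR=80/9, mL=800/261, mR=-1880/261
obs B: pose=(-2,-3,S) → sL=160/81, sR=160/97, mL=-1280/7857, mR=-22000/7857
sensor matrix S = [[80/29, 80/9], [160/81, 160/97]]; det S = -26675200/2050677
solve [mL_A; mL_B] = S·[w00; w01] and [mR_A; mR_B] = S·[w10; w11]:
  w00 = -1/2, w01 = 1/2, w10 = -1, w11 = -1/2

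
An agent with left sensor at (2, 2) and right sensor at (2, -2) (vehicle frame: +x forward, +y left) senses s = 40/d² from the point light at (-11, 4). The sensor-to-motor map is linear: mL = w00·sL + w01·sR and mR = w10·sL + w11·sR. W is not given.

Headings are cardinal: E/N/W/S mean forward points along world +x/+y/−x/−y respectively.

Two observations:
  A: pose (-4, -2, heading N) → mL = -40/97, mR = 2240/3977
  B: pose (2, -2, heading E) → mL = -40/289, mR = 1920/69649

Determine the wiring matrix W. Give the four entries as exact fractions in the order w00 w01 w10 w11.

0 -1 1 -1

obs A: pose=(-4,-2,N) → sL=40/41, sR=40/97, mL=-40/97, mR=2240/3977
obs B: pose=(2,-2,E) → sL=40/241, sR=40/289, mL=-40/289, mR=1920/69649
sensor matrix S = [[40/41, 40/97], [40/241, 40/289]]; det S = 18444800/276994073
solve [mL_A; mL_B] = S·[w00; w01] and [mR_A; mR_B] = S·[w10; w11]:
  w00 = 0, w01 = -1, w10 = 1, w11 = -1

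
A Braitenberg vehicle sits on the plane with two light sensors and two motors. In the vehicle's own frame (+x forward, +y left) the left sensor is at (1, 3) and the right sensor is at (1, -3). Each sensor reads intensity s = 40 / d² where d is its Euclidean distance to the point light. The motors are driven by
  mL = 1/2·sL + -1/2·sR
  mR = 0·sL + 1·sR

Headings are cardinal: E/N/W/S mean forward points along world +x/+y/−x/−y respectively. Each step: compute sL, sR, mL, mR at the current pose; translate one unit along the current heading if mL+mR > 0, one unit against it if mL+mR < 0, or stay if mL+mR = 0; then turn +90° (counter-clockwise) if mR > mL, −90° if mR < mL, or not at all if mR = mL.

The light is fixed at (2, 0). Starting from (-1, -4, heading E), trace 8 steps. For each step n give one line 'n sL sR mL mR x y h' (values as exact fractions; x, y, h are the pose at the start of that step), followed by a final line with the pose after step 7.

n=0: pose=(-1,-4,E); sL=8, sR=40/53; mL=192/53, mR=40/53; mL+mR=232/53 → advance +1; mR−mL=-152/53 → turn -1·90°
n=1: pose=(0,-4,S); sL=20/13, sR=4/5; mL=24/65, mR=4/5; mL+mR=76/65 → advance +1; mR−mL=28/65 → turn +1·90°
n=2: pose=(0,-5,E); sL=8, sR=8/13; mL=48/13, mR=8/13; mL+mR=56/13 → advance +1; mR−mL=-40/13 → turn -1·90°
n=3: pose=(1,-5,S); sL=1, sR=10/13; mL=3/26, mR=10/13; mL+mR=23/26 → advance +1; mR−mL=17/26 → turn +1·90°
n=4: pose=(1,-6,E); sL=40/9, sR=40/81; mL=160/81, mR=40/81; mL+mR=200/81 → advance +1; mR−mL=-40/27 → turn -1·90°
n=5: pose=(2,-6,S); sL=20/29, sR=20/29; mL=0, mR=20/29; mL+mR=20/29 → advance +1; mR−mL=20/29 → turn +1·90°
n=6: pose=(2,-7,E); sL=40/17, sR=40/101; mL=1680/1717, mR=40/101; mL+mR=2360/1717 → advance +1; mR−mL=-1000/1717 → turn -1·90°
n=7: pose=(3,-7,S); sL=1/2, sR=10/17; mL=-3/68, mR=10/17; mL+mR=37/68 → advance +1; mR−mL=43/68 → turn +1·90°

0 8 40/53 192/53 40/53 -1 -4 E
1 20/13 4/5 24/65 4/5 0 -4 S
2 8 8/13 48/13 8/13 0 -5 E
3 1 10/13 3/26 10/13 1 -5 S
4 40/9 40/81 160/81 40/81 1 -6 E
5 20/29 20/29 0 20/29 2 -6 S
6 40/17 40/101 1680/1717 40/101 2 -7 E
7 1/2 10/17 -3/68 10/17 3 -7 S
final 3 -8 E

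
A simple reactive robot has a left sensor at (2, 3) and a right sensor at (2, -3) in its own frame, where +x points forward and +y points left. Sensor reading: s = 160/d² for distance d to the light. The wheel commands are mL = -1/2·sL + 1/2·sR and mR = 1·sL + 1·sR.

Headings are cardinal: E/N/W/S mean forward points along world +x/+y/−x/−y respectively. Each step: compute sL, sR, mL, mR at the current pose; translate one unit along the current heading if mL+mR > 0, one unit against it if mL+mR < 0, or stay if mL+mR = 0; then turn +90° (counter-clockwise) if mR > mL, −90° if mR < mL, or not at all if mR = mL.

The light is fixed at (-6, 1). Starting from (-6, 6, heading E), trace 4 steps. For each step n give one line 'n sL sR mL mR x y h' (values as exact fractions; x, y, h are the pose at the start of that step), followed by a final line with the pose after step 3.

n=0: pose=(-6,6,E); sL=40/17, sR=20; mL=150/17, mR=380/17; mL+mR=530/17 → advance +1; mR−mL=230/17 → turn +1·90°
n=1: pose=(-5,6,N); sL=160/53, sR=32/13; mL=-192/689, mR=3776/689; mL+mR=3584/689 → advance +1; mR−mL=3968/689 → turn +1·90°
n=2: pose=(-5,7,W); sL=16, sR=80/41; mL=-288/41, mR=736/41; mL+mR=448/41 → advance +1; mR−mL=1024/41 → turn +1·90°
n=3: pose=(-6,7,S); sL=32/5, sR=32/5; mL=0, mR=64/5; mL+mR=64/5 → advance +1; mR−mL=64/5 → turn +1·90°

0 40/17 20 150/17 380/17 -6 6 E
1 160/53 32/13 -192/689 3776/689 -5 6 N
2 16 80/41 -288/41 736/41 -5 7 W
3 32/5 32/5 0 64/5 -6 7 S
final -6 6 E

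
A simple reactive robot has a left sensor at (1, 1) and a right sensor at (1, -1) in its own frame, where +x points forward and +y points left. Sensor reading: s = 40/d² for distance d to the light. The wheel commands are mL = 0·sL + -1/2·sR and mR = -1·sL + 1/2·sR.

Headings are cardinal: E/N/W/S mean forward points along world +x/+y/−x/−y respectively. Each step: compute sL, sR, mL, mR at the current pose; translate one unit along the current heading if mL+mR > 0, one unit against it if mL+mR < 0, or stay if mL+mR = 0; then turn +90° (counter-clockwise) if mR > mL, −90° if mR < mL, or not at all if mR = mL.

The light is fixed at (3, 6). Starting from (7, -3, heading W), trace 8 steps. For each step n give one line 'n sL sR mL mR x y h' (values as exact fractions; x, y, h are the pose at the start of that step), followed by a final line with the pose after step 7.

0 40/109 40/73 -20/73 -740/7957 7 -3 W
1 5/17 10/29 -5/29 -60/493 8 -3 S
2 8/17 40/117 -20/117 -596/1989 8 -2 E
3 20/53 4/9 -2/9 -74/477 7 -2 S
4 40/61 40/89 -20/89 -2340/5429 7 -1 E
5 1/2 10/17 -5/17 -7/34 6 -1 S
6 40/41 8/13 -4/13 -356/533 6 0 E
7 20/29 4/5 -2/5 -42/145 5 0 S
final 5 1 E

n=0: pose=(7,-3,W); sL=40/109, sR=40/73; mL=-20/73, mR=-740/7957; mL+mR=-40/109 → advance -1; mR−mL=1440/7957 → turn +1·90°
n=1: pose=(8,-3,S); sL=5/17, sR=10/29; mL=-5/29, mR=-60/493; mL+mR=-5/17 → advance -1; mR−mL=25/493 → turn +1·90°
n=2: pose=(8,-2,E); sL=8/17, sR=40/117; mL=-20/117, mR=-596/1989; mL+mR=-8/17 → advance -1; mR−mL=-256/1989 → turn -1·90°
n=3: pose=(7,-2,S); sL=20/53, sR=4/9; mL=-2/9, mR=-74/477; mL+mR=-20/53 → advance -1; mR−mL=32/477 → turn +1·90°
n=4: pose=(7,-1,E); sL=40/61, sR=40/89; mL=-20/89, mR=-2340/5429; mL+mR=-40/61 → advance -1; mR−mL=-1120/5429 → turn -1·90°
n=5: pose=(6,-1,S); sL=1/2, sR=10/17; mL=-5/17, mR=-7/34; mL+mR=-1/2 → advance -1; mR−mL=3/34 → turn +1·90°
n=6: pose=(6,0,E); sL=40/41, sR=8/13; mL=-4/13, mR=-356/533; mL+mR=-40/41 → advance -1; mR−mL=-192/533 → turn -1·90°
n=7: pose=(5,0,S); sL=20/29, sR=4/5; mL=-2/5, mR=-42/145; mL+mR=-20/29 → advance -1; mR−mL=16/145 → turn +1·90°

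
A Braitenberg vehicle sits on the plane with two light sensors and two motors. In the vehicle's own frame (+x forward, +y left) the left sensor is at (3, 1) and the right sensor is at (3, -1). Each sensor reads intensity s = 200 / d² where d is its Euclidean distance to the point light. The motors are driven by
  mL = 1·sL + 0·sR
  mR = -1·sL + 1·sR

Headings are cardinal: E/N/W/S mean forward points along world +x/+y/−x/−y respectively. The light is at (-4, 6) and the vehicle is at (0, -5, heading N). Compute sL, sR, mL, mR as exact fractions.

left sensor world pos  = (-1, -2); dL² = 73
right sensor world pos = (1, -2); dR² = 89
sL = 200/73 = 200/73
sR = 200/89 = 200/89
mL = 1·sL + 0·sR = 200/73
mR = -1·sL + 1·sR = -3200/6497

200/73 200/89 200/73 -3200/6497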